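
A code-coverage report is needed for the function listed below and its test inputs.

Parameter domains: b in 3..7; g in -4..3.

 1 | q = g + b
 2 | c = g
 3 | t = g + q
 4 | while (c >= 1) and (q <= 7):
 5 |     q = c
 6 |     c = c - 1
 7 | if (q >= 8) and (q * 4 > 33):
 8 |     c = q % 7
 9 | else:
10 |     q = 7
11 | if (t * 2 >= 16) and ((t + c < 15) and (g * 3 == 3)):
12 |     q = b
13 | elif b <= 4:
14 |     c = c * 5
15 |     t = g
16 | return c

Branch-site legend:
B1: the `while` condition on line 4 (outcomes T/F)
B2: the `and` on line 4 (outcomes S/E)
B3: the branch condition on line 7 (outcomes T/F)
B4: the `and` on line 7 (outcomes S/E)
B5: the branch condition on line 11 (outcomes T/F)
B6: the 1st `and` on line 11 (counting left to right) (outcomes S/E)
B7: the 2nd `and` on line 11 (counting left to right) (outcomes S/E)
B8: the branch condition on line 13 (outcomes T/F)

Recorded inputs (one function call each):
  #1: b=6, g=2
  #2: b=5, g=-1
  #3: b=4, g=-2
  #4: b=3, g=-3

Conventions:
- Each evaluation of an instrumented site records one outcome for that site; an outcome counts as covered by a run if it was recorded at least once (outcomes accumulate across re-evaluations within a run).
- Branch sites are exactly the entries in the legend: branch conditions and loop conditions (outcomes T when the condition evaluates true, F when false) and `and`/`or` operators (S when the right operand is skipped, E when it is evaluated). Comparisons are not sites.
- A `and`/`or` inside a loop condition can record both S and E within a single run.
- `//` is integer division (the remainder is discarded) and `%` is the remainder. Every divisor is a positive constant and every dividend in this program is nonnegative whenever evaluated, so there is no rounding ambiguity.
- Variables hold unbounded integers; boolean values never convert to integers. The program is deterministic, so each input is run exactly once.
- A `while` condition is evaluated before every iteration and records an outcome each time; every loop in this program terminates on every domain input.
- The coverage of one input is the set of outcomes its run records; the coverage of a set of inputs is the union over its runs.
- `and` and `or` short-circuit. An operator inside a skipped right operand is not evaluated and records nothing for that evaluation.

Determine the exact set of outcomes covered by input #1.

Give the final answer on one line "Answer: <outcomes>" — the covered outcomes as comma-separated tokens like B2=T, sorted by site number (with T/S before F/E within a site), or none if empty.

Event log for input #1 (b=6, g=2):
  B2->E, B1->F, B4->E, B3->F, B6->E, B7->E, B5->F, B8->F
deduplicating events, the covered set is: B1=F, B2=E, B3=F, B4=E, B5=F, B6=E, B7=E, B8=F

Answer: B1=F, B2=E, B3=F, B4=E, B5=F, B6=E, B7=E, B8=F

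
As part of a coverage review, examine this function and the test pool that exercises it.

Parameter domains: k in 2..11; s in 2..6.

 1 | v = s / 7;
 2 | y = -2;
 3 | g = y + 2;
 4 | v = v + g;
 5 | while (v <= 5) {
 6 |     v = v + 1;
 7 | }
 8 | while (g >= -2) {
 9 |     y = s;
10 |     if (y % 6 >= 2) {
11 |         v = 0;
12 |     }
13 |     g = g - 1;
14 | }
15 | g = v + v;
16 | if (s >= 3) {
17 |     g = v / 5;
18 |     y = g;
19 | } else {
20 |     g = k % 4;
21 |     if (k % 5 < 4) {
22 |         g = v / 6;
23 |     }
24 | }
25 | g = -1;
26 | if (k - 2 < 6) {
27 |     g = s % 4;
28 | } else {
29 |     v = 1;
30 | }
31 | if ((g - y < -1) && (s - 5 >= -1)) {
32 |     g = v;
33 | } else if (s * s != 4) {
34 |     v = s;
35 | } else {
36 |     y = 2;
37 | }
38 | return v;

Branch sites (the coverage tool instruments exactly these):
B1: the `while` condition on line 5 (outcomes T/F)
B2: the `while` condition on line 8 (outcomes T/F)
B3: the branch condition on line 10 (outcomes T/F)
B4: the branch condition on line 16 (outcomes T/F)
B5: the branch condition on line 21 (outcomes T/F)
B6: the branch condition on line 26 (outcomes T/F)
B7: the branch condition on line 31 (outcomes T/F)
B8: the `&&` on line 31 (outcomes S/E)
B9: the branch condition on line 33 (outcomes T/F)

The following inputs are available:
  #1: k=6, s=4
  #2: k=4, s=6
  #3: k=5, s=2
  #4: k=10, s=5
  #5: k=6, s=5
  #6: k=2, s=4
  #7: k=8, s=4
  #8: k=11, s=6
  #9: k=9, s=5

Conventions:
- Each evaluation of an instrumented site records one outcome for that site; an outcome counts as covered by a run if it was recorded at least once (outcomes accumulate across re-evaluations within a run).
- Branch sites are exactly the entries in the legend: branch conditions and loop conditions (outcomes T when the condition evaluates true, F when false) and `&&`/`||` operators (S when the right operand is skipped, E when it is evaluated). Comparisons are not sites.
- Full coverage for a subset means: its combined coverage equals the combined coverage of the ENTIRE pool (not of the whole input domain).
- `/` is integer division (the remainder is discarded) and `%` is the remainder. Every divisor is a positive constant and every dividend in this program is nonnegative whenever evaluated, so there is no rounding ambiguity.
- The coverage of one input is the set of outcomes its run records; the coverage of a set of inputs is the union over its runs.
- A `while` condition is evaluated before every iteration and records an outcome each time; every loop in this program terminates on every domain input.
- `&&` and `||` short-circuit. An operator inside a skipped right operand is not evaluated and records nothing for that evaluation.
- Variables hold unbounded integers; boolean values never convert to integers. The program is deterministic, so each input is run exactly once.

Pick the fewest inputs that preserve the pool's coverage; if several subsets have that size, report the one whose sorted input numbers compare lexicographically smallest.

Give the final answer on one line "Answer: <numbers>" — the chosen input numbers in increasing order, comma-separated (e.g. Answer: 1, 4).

input #1 (k=6, s=4): events B1->T, B1->T, B1->T, B1->T, B1->T, B1->T, B1->F, B2->T, B3->T, B2->T, B3->T, B2->T, B3->T, B2->F, ...; covers B1=T, B1=F, B2=T, B2=F, B3=T, B4=T, B6=T, B7=F, B8=S, B9=T
input #2 (k=4, s=6): events B1->T, B1->T, B1->T, B1->T, B1->T, B1->T, B1->F, B2->T, B3->F, B2->T, B3->F, B2->T, B3->F, B2->F, ...; covers B1=T, B1=F, B2=T, B2=F, B3=F, B4=T, B6=T, B7=F, B8=S, B9=T
input #3 (k=5, s=2): events B1->T, B1->T, B1->T, B1->T, B1->T, B1->T, B1->F, B2->T, B3->T, B2->T, B3->T, B2->T, B3->T, B2->F, ...; covers B1=T, B1=F, B2=T, B2=F, B3=T, B4=F, B5=T, B6=T, B7=F, B8=S, B9=F
input #4 (k=10, s=5): events B1->T, B1->T, B1->T, B1->T, B1->T, B1->T, B1->F, B2->T, B3->T, B2->T, B3->T, B2->T, B3->T, B2->F, ...; covers B1=T, B1=F, B2=T, B2=F, B3=T, B4=T, B6=F, B7=F, B8=S, B9=T
input #5 (k=6, s=5): events B1->T, B1->T, B1->T, B1->T, B1->T, B1->T, B1->F, B2->T, B3->T, B2->T, B3->T, B2->T, B3->T, B2->F, ...; covers B1=T, B1=F, B2=T, B2=F, B3=T, B4=T, B6=T, B7=F, B8=S, B9=T
input #6 (k=2, s=4): events B1->T, B1->T, B1->T, B1->T, B1->T, B1->T, B1->F, B2->T, B3->T, B2->T, B3->T, B2->T, B3->T, B2->F, ...; covers B1=T, B1=F, B2=T, B2=F, B3=T, B4=T, B6=T, B7=F, B8=S, B9=T
input #7 (k=8, s=4): events B1->T, B1->T, B1->T, B1->T, B1->T, B1->T, B1->F, B2->T, B3->T, B2->T, B3->T, B2->T, B3->T, B2->F, ...; covers B1=T, B1=F, B2=T, B2=F, B3=T, B4=T, B6=F, B7=F, B8=S, B9=T
input #8 (k=11, s=6): events B1->T, B1->T, B1->T, B1->T, B1->T, B1->T, B1->F, B2->T, B3->F, B2->T, B3->F, B2->T, B3->F, B2->F, ...; covers B1=T, B1=F, B2=T, B2=F, B3=F, B4=T, B6=F, B7=T, B8=E
input #9 (k=9, s=5): events B1->T, B1->T, B1->T, B1->T, B1->T, B1->T, B1->F, B2->T, B3->T, B2->T, B3->T, B2->T, B3->T, B2->F, ...; covers B1=T, B1=F, B2=T, B2=F, B3=T, B4=T, B6=F, B7=F, B8=S, B9=T
the full pool covers 17 outcomes: B1=T, B1=F, B2=T, B2=F, B3=T, B3=F, B4=T, B4=F, B5=T, B6=T, B6=F, B7=T, B7=F, B8=S, B8=E, B9=T, B9=F
no size-1 subset reaches all 17 outcomes (best union: 11/17)
no size-2 subset reaches all 17 outcomes (best union: 16/17)
inputs {1, 3, 8} (size 3) cover everything; no size-3 subset with a lexicographically smaller index list covers all 17

Answer: 1, 3, 8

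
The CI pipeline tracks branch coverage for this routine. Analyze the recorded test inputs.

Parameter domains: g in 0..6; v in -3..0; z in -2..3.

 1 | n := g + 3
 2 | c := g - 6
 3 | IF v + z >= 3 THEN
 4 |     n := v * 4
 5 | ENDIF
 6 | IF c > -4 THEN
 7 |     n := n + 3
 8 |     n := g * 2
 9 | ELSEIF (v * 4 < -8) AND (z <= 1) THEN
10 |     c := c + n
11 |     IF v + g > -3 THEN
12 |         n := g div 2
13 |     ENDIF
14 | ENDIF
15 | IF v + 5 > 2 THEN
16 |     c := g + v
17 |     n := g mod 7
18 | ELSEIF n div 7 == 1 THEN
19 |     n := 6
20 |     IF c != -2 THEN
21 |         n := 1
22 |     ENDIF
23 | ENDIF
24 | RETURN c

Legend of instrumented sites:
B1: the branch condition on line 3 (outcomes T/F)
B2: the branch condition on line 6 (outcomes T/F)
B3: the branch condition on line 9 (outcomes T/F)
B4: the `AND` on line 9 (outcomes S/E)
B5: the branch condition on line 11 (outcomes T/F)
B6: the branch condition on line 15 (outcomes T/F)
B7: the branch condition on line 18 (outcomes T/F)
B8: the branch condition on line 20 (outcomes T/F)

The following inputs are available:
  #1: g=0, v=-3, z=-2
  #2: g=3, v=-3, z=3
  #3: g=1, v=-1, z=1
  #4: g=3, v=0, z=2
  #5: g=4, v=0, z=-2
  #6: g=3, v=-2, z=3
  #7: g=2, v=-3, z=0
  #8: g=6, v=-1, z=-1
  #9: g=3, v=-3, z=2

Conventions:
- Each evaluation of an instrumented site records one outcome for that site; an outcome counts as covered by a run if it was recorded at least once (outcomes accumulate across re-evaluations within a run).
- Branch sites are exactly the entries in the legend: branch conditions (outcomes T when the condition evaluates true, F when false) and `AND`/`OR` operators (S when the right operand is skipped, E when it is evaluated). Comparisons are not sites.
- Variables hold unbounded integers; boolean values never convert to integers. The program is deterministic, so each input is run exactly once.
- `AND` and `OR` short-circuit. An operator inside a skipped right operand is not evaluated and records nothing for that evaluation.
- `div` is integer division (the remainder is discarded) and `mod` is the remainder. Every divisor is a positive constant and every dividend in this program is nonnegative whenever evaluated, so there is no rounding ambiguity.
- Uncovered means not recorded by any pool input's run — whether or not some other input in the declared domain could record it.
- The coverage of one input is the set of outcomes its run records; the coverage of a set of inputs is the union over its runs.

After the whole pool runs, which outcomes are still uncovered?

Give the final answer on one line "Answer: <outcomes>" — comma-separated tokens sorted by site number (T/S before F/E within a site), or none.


run #1 (g=0, v=-3, z=-2) runs B1->F, B2->F, B4->E, B3->T, B5->F, B6->F, B7->F; records B1=F, B2=F, B3=T, B4=E, B5=F, B6=F, B7=F
run #2 (g=3, v=-3, z=3) runs B1->F, B2->T, B6->F, B7->F; records B1=F, B2=T, B6=F, B7=F
run #3 (g=1, v=-1, z=1) runs B1->F, B2->F, B4->S, B3->F, B6->T; records B1=F, B2=F, B3=F, B4=S, B6=T
run #4 (g=3, v=0, z=2) runs B1->F, B2->T, B6->T; records B1=F, B2=T, B6=T
run #5 (g=4, v=0, z=-2) runs B1->F, B2->T, B6->T; records B1=F, B2=T, B6=T
run #6 (g=3, v=-2, z=3) runs B1->F, B2->T, B6->T; records B1=F, B2=T, B6=T
run #7 (g=2, v=-3, z=0) runs B1->F, B2->F, B4->E, B3->T, B5->T, B6->F, B7->F; records B1=F, B2=F, B3=T, B4=E, B5=T, B6=F, B7=F
run #8 (g=6, v=-1, z=-1) runs B1->F, B2->T, B6->T; records B1=F, B2=T, B6=T
run #9 (g=3, v=-3, z=2) runs B1->F, B2->T, B6->F, B7->F; records B1=F, B2=T, B6=F, B7=F
union over the pool: B1=F, B2=T, B2=F, B3=T, B3=F, B4=S, B4=E, B5=T, B5=F, B6=T, B6=F, B7=F
uncovered (4 of 16): B1=T, B7=T, B8=T, B8=F
Answer: B1=T, B7=T, B8=T, B8=F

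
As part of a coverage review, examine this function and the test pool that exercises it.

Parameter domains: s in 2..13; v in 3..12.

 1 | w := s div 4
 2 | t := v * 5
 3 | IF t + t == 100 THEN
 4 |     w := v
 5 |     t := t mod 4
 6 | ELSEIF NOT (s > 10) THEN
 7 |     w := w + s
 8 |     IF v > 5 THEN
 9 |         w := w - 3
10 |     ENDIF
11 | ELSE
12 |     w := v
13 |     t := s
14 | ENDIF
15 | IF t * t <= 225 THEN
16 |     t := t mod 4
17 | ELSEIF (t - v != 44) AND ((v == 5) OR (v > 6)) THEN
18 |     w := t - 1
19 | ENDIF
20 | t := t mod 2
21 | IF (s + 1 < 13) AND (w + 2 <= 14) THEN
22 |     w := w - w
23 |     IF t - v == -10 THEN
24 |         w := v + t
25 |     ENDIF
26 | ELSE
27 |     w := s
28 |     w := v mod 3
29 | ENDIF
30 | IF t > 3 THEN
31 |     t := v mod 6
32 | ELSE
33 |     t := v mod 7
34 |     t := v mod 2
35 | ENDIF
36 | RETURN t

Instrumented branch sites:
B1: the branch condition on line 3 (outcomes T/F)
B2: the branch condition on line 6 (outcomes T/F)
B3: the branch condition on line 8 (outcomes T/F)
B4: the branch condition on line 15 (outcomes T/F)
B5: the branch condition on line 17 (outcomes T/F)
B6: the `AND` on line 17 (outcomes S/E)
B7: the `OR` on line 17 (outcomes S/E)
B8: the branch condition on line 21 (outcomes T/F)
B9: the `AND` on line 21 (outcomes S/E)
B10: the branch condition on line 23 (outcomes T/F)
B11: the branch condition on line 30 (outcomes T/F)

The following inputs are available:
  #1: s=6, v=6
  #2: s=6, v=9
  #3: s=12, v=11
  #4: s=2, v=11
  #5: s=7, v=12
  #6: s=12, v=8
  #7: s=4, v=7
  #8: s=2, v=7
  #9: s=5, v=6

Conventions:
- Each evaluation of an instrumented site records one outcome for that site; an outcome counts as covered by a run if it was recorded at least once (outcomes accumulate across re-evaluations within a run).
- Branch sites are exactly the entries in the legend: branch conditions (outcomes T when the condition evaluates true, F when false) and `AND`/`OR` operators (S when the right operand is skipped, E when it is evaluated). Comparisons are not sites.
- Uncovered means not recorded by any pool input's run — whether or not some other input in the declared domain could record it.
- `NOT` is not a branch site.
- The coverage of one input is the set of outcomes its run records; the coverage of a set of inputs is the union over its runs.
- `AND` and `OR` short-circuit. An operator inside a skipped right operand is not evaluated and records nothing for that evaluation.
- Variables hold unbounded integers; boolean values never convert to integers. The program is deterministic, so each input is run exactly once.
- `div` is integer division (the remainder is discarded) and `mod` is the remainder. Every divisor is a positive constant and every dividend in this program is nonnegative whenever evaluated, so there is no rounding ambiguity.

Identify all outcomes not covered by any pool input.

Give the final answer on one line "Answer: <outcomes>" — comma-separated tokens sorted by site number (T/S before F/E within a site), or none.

test 1 (s=6, v=6) fires B1->F, B2->T, B3->T, B4->F, B6->E, B7->E, B5->F, B9->E, B8->T, B10->F, B11->F; hits B1=F, B2=T, B3=T, B4=F, B5=F, B6=E, B7=E, B8=T, B9=E, B10=F, B11=F
test 2 (s=6, v=9) fires B1->F, B2->T, B3->T, B4->F, B6->E, B7->E, B5->T, B9->E, B8->F, B11->F; hits B1=F, B2=T, B3=T, B4=F, B5=T, B6=E, B7=E, B8=F, B9=E, B11=F
test 3 (s=12, v=11) fires B1->F, B2->F, B4->T, B9->S, B8->F, B11->F; hits B1=F, B2=F, B4=T, B8=F, B9=S, B11=F
test 4 (s=2, v=11) fires B1->F, B2->T, B3->T, B4->F, B6->S, B5->F, B9->E, B8->T, B10->T, B11->F; hits B1=F, B2=T, B3=T, B4=F, B5=F, B6=S, B8=T, B9=E, B10=T, B11=F
test 5 (s=7, v=12) fires B1->F, B2->T, B3->T, B4->F, B6->E, B7->E, B5->T, B9->E, B8->F, B11->F; hits B1=F, B2=T, B3=T, B4=F, B5=T, B6=E, B7=E, B8=F, B9=E, B11=F
test 6 (s=12, v=8) fires B1->F, B2->F, B4->T, B9->S, B8->F, B11->F; hits B1=F, B2=F, B4=T, B8=F, B9=S, B11=F
test 7 (s=4, v=7) fires B1->F, B2->T, B3->T, B4->F, B6->E, B7->E, B5->T, B9->E, B8->F, B11->F; hits B1=F, B2=T, B3=T, B4=F, B5=T, B6=E, B7=E, B8=F, B9=E, B11=F
test 8 (s=2, v=7) fires B1->F, B2->T, B3->T, B4->F, B6->E, B7->E, B5->T, B9->E, B8->F, B11->F; hits B1=F, B2=T, B3=T, B4=F, B5=T, B6=E, B7=E, B8=F, B9=E, B11=F
test 9 (s=5, v=6) fires B1->F, B2->T, B3->T, B4->F, B6->E, B7->E, B5->F, B9->E, B8->T, B10->F, B11->F; hits B1=F, B2=T, B3=T, B4=F, B5=F, B6=E, B7=E, B8=T, B9=E, B10=F, B11=F
union over the pool: B1=F, B2=T, B2=F, B3=T, B4=T, B4=F, B5=T, B5=F, B6=S, B6=E, B7=E, B8=T, B8=F, B9=S, B9=E, B10=T, B10=F, B11=F
uncovered (4 of 22): B1=T, B3=F, B7=S, B11=T

Answer: B1=T, B3=F, B7=S, B11=T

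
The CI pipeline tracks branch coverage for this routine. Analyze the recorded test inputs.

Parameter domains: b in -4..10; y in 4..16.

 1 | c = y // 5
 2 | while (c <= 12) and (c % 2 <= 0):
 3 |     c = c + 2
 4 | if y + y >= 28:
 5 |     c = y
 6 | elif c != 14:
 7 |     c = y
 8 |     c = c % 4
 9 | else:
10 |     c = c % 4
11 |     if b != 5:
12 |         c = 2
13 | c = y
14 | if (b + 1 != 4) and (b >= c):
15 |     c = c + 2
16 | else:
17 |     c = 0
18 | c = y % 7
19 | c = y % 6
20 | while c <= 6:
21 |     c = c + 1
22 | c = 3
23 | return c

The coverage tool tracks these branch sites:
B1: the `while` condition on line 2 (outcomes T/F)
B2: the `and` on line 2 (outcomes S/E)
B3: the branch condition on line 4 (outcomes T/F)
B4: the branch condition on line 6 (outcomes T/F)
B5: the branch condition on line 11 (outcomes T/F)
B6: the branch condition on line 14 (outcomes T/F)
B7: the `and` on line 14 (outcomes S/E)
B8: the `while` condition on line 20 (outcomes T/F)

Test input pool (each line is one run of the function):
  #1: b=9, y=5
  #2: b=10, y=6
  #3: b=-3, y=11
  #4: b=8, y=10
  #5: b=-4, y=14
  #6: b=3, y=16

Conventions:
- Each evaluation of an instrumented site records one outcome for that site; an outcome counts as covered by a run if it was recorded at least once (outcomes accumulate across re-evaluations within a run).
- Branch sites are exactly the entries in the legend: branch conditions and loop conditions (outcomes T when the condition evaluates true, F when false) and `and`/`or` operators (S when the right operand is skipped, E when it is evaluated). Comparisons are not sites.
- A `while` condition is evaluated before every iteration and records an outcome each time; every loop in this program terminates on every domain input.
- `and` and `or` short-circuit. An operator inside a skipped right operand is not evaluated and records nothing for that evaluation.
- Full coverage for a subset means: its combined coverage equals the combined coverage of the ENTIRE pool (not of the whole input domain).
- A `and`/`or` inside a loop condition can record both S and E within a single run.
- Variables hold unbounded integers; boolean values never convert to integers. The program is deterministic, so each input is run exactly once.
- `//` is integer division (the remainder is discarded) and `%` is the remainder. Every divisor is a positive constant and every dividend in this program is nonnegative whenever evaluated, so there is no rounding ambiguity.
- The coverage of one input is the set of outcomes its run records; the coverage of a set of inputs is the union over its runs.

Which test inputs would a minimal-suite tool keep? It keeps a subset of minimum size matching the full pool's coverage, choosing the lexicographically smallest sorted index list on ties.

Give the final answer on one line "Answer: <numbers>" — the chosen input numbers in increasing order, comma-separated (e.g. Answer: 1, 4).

input #1 (b=9, y=5): covers B1=F, B2=E, B3=F, B4=T, B6=T, B7=E, B8=T, B8=F
input #2 (b=10, y=6): covers B1=F, B2=E, B3=F, B4=T, B6=T, B7=E, B8=T, B8=F
input #3 (b=-3, y=11): covers B1=T, B1=F, B2=S, B2=E, B3=F, B4=F, B5=T, B6=F, B7=E, B8=T, B8=F
input #4 (b=8, y=10): covers B1=T, B1=F, B2=S, B2=E, B3=F, B4=F, B5=T, B6=F, B7=E, B8=T, B8=F
input #5 (b=-4, y=14): covers B1=T, B1=F, B2=S, B2=E, B3=T, B6=F, B7=E, B8=T, B8=F
input #6 (b=3, y=16): covers B1=F, B2=E, B3=T, B6=F, B7=S, B8=T, B8=F
the full pool covers 15 outcomes: B1=T, B1=F, B2=S, B2=E, B3=T, B3=F, B4=T, B4=F, B5=T, B6=T, B6=F, B7=S, B7=E, B8=T, B8=F
size 1 is not enough: best union over all size-1 subsets is 11/15
size 2 is not enough: best union over all size-2 subsets is 13/15
inputs {1, 3, 6} (size 3) cover everything; no size-3 subset with a lexicographically smaller index list covers all 15

Answer: 1, 3, 6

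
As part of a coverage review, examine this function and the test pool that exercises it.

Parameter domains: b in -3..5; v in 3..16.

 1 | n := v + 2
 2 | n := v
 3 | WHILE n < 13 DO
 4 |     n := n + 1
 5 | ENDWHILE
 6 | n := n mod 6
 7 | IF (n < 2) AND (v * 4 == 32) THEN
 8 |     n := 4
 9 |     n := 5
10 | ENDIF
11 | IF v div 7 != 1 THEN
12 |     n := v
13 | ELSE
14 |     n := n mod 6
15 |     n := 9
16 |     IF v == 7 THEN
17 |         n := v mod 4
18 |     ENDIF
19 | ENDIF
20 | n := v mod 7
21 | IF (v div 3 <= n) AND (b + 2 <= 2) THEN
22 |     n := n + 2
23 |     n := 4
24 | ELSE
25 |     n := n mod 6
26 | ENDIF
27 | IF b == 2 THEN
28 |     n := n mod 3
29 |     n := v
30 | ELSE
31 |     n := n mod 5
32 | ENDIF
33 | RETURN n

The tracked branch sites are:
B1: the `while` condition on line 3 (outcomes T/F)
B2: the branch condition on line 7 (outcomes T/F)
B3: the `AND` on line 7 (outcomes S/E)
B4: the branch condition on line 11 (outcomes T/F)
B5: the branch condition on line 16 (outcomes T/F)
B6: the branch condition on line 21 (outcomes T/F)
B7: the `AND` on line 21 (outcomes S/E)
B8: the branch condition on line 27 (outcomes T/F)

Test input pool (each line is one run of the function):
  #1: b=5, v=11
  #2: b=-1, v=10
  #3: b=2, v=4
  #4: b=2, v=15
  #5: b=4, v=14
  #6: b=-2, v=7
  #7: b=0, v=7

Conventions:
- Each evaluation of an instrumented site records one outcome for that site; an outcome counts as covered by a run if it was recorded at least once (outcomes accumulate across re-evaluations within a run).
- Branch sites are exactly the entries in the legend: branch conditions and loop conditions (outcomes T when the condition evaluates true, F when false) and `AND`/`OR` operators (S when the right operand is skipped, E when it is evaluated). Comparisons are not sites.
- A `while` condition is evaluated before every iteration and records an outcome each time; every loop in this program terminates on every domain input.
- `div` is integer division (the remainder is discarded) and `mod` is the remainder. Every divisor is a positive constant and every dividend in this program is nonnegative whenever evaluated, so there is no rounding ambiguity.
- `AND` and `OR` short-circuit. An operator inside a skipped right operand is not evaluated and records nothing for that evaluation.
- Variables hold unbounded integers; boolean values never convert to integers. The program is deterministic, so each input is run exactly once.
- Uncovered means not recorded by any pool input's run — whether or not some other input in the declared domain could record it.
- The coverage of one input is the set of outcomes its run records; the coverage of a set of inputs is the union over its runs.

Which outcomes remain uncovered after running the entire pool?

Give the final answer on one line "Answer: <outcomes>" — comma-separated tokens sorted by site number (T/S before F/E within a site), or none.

#1 (b=5, v=11) -> B1->T, B1->T, B1->F, B3->E, B2->F, B4->F, B5->F, B7->E, B6->F, B8->F; covered: B1=T, B1=F, B2=F, B3=E, B4=F, B5=F, B6=F, B7=E, B8=F
#2 (b=-1, v=10) -> B1->T, B1->T, B1->T, B1->F, B3->E, B2->F, B4->F, B5->F, B7->E, B6->T, B8->F; covered: B1=T, B1=F, B2=F, B3=E, B4=F, B5=F, B6=T, B7=E, B8=F
#3 (b=2, v=4) -> B1->T, B1->T, B1->T, B1->T, B1->T, B1->T, B1->T, B1->T, B1->T, B1->F, B3->E, B2->F, B4->T, B7->E, ...; covered: B1=T, B1=F, B2=F, B3=E, B4=T, B6=F, B7=E, B8=T
#4 (b=2, v=15) -> B1->F, B3->S, B2->F, B4->T, B7->S, B6->F, B8->T; covered: B1=F, B2=F, B3=S, B4=T, B6=F, B7=S, B8=T
#5 (b=4, v=14) -> B1->F, B3->S, B2->F, B4->T, B7->S, B6->F, B8->F; covered: B1=F, B2=F, B3=S, B4=T, B6=F, B7=S, B8=F
#6 (b=-2, v=7) -> B1->T, B1->T, B1->T, B1->T, B1->T, B1->T, B1->F, B3->E, B2->F, B4->F, B5->T, B7->S, B6->F, B8->F; covered: B1=T, B1=F, B2=F, B3=E, B4=F, B5=T, B6=F, B7=S, B8=F
#7 (b=0, v=7) -> B1->T, B1->T, B1->T, B1->T, B1->T, B1->T, B1->F, B3->E, B2->F, B4->F, B5->T, B7->S, B6->F, B8->F; covered: B1=T, B1=F, B2=F, B3=E, B4=F, B5=T, B6=F, B7=S, B8=F
union over the pool: B1=T, B1=F, B2=F, B3=S, B3=E, B4=T, B4=F, B5=T, B5=F, B6=T, B6=F, B7=S, B7=E, B8=T, B8=F
uncovered (1 of 16): B2=T

Answer: B2=T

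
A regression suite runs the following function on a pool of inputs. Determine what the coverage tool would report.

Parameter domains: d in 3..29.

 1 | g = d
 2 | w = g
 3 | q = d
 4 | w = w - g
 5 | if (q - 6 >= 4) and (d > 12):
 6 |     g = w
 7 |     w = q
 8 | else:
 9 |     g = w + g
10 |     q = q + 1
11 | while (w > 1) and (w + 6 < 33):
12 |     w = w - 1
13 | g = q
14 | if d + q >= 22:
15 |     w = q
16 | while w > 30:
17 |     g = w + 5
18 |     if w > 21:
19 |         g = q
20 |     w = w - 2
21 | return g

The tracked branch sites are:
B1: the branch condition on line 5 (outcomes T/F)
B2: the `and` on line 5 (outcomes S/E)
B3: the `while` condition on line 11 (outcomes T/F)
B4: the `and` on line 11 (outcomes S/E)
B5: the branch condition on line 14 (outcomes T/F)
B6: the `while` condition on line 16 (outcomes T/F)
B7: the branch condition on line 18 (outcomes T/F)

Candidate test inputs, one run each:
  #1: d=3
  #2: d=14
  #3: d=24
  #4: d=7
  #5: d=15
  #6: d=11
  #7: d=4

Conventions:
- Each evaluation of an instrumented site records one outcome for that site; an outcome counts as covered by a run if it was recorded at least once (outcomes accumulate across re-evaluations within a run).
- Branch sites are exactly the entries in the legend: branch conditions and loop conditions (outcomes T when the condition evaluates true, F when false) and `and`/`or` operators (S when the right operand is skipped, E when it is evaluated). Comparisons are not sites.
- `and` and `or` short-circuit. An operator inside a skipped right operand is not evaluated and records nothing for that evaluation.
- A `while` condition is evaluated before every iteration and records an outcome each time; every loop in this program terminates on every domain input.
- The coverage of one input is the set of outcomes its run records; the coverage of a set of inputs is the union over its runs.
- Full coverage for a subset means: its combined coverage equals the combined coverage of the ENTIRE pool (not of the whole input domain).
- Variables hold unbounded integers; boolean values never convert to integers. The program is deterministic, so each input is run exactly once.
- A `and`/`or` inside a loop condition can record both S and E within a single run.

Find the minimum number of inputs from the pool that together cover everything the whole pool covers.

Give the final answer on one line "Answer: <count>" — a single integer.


test 1 (d=3) fires B2->S, B1->F, B4->S, B3->F, B5->F, B6->F; hits B1=F, B2=S, B3=F, B4=S, B5=F, B6=F
test 2 (d=14) fires B2->E, B1->T, B4->E, B3->T, B4->E, B3->T, B4->E, B3->T, B4->E, B3->T, B4->E, B3->T, B4->E, B3->T, ...; hits B1=T, B2=E, B3=T, B3=F, B4=S, B4=E, B5=T, B6=F
test 3 (d=24) fires B2->E, B1->T, B4->E, B3->T, B4->E, B3->T, B4->E, B3->T, B4->E, B3->T, B4->E, B3->T, B4->E, B3->T, ...; hits B1=T, B2=E, B3=T, B3=F, B4=S, B4=E, B5=T, B6=F
test 4 (d=7) fires B2->S, B1->F, B4->S, B3->F, B5->F, B6->F; hits B1=F, B2=S, B3=F, B4=S, B5=F, B6=F
test 5 (d=15) fires B2->E, B1->T, B4->E, B3->T, B4->E, B3->T, B4->E, B3->T, B4->E, B3->T, B4->E, B3->T, B4->E, B3->T, ...; hits B1=T, B2=E, B3=T, B3=F, B4=S, B4=E, B5=T, B6=F
test 6 (d=11) fires B2->E, B1->F, B4->S, B3->F, B5->T, B6->F; hits B1=F, B2=E, B3=F, B4=S, B5=T, B6=F
test 7 (d=4) fires B2->S, B1->F, B4->S, B3->F, B5->F, B6->F; hits B1=F, B2=S, B3=F, B4=S, B5=F, B6=F
together the pool reaches 11 outcomes: B1=T, B1=F, B2=S, B2=E, B3=T, B3=F, B4=S, B4=E, B5=T, B5=F, B6=F
every size-1 subset falls short of the 11 outcomes (best: 8/11)
the canonical winner is {1, 2}: size 2, full 11-outcome coverage, earliest index list among size-2 covers
Answer: 2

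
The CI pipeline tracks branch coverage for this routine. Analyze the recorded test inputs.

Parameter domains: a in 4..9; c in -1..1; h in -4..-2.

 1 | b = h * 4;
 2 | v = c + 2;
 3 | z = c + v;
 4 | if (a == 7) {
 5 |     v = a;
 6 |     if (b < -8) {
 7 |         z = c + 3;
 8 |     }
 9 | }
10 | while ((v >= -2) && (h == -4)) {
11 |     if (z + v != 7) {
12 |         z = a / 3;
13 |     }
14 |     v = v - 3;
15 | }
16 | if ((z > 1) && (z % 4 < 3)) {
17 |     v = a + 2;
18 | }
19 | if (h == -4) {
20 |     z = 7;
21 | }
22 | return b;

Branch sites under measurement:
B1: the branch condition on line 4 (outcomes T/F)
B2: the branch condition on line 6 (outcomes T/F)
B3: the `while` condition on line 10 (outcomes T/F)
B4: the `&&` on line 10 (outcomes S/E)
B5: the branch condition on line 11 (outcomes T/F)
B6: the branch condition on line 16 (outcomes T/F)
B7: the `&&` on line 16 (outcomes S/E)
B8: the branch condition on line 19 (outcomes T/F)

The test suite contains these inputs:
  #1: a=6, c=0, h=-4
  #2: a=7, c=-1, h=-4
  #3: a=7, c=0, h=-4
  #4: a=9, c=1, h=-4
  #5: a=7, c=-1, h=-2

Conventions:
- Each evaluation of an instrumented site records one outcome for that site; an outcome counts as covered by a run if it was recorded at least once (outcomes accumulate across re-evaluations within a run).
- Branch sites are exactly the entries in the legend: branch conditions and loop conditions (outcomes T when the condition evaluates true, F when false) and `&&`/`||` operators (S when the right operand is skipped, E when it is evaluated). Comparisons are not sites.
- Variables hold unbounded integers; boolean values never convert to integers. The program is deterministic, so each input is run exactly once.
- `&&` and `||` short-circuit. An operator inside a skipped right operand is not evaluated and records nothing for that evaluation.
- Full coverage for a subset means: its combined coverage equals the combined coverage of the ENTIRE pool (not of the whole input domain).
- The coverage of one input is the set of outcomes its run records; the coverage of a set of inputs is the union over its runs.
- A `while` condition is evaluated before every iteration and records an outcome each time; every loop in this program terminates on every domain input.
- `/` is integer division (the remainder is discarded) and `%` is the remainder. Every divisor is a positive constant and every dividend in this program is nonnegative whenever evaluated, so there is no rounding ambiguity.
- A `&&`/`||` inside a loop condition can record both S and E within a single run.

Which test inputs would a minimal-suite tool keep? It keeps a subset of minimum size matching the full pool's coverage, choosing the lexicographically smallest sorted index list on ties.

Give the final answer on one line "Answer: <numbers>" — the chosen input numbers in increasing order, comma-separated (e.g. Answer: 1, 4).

input #1 (a=6, c=0, h=-4): events B1->F, B4->E, B3->T, B5->T, B4->E, B3->T, B5->T, B4->S, B3->F, B7->E, B6->T, B8->T; covers B1=F, B3=T, B3=F, B4=S, B4=E, B5=T, B6=T, B7=E, B8=T
input #2 (a=7, c=-1, h=-4): events B1->T, B2->T, B4->E, B3->T, B5->T, B4->E, B3->T, B5->T, B4->E, B3->T, B5->T, B4->E, B3->T, B5->T, ...; covers B1=T, B2=T, B3=T, B3=F, B4=S, B4=E, B5=T, B6=T, B7=E, B8=T
input #3 (a=7, c=0, h=-4): events B1->T, B2->T, B4->E, B3->T, B5->T, B4->E, B3->T, B5->T, B4->E, B3->T, B5->T, B4->E, B3->T, B5->T, ...; covers B1=T, B2=T, B3=T, B3=F, B4=S, B4=E, B5=T, B6=T, B7=E, B8=T
input #4 (a=9, c=1, h=-4): events B1->F, B4->E, B3->T, B5->F, B4->E, B3->T, B5->T, B4->S, B3->F, B7->E, B6->F, B8->T; covers B1=F, B3=T, B3=F, B4=S, B4=E, B5=T, B5=F, B6=F, B7=E, B8=T
input #5 (a=7, c=-1, h=-2): events B1->T, B2->F, B4->E, B3->F, B7->S, B6->F, B8->F; covers B1=T, B2=F, B3=F, B4=E, B6=F, B7=S, B8=F
together the pool reaches 16 outcomes: B1=T, B1=F, B2=T, B2=F, B3=T, B3=F, B4=S, B4=E, B5=T, B5=F, B6=T, B6=F, B7=S, B7=E, B8=T, B8=F
checked all size-1 subsets: none covers 16 outcomes (max 10/16)
checked all size-2 subsets: none covers 16 outcomes (max 14/16)
size 3: inputs {2, 4, 5} cover all 16 outcomes, and no lexicographically smaller subset of this size does

Answer: 2, 4, 5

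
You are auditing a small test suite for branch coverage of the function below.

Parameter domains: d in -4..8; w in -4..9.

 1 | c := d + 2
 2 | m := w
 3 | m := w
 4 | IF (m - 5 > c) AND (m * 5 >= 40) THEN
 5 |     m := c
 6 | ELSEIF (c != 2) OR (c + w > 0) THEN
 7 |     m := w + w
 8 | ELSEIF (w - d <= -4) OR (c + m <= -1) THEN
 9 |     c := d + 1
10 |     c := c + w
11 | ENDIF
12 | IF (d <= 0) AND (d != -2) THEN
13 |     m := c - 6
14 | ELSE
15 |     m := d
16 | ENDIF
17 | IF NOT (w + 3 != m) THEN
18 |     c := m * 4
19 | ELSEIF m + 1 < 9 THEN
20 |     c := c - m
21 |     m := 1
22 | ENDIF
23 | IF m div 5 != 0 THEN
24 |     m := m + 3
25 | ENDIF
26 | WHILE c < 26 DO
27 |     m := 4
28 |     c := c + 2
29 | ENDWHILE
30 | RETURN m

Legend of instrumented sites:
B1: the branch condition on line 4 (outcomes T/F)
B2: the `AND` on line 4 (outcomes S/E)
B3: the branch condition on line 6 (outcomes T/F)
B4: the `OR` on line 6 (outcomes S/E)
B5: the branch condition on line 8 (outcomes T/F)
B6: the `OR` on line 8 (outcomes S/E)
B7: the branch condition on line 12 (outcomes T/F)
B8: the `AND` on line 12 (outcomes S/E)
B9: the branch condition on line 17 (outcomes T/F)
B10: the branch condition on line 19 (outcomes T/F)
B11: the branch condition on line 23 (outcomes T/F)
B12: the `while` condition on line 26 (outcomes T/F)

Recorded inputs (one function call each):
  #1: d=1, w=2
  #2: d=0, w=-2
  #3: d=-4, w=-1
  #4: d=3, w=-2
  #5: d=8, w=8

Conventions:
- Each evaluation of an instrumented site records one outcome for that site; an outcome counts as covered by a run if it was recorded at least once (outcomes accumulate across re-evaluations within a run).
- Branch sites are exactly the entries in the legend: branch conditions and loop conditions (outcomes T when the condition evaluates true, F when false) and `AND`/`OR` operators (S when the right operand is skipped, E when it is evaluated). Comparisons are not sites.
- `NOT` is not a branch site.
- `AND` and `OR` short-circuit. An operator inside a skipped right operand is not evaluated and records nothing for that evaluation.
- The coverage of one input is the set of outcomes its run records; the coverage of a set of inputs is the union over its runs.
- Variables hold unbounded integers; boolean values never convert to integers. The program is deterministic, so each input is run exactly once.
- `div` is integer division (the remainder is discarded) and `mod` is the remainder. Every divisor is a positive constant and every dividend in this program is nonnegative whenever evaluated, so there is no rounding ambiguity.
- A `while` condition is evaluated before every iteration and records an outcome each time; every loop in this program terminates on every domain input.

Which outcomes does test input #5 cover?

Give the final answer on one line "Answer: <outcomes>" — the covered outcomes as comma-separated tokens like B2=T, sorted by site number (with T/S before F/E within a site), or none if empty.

Simulating input #5 (d=8, w=8) step by step:
  B2->S, B1->F, B4->S, B3->T, B8->S, B7->F, B9->F, B10->F, B11->T, B12->T
  B12->T, B12->T, B12->T, B12->T, B12->T, B12->T, B12->T, B12->F
collecting distinct outcomes: B1=F, B2=S, B3=T, B4=S, B7=F, B8=S, B9=F, B10=F, B11=T, B12=T, B12=F

Answer: B1=F, B2=S, B3=T, B4=S, B7=F, B8=S, B9=F, B10=F, B11=T, B12=T, B12=F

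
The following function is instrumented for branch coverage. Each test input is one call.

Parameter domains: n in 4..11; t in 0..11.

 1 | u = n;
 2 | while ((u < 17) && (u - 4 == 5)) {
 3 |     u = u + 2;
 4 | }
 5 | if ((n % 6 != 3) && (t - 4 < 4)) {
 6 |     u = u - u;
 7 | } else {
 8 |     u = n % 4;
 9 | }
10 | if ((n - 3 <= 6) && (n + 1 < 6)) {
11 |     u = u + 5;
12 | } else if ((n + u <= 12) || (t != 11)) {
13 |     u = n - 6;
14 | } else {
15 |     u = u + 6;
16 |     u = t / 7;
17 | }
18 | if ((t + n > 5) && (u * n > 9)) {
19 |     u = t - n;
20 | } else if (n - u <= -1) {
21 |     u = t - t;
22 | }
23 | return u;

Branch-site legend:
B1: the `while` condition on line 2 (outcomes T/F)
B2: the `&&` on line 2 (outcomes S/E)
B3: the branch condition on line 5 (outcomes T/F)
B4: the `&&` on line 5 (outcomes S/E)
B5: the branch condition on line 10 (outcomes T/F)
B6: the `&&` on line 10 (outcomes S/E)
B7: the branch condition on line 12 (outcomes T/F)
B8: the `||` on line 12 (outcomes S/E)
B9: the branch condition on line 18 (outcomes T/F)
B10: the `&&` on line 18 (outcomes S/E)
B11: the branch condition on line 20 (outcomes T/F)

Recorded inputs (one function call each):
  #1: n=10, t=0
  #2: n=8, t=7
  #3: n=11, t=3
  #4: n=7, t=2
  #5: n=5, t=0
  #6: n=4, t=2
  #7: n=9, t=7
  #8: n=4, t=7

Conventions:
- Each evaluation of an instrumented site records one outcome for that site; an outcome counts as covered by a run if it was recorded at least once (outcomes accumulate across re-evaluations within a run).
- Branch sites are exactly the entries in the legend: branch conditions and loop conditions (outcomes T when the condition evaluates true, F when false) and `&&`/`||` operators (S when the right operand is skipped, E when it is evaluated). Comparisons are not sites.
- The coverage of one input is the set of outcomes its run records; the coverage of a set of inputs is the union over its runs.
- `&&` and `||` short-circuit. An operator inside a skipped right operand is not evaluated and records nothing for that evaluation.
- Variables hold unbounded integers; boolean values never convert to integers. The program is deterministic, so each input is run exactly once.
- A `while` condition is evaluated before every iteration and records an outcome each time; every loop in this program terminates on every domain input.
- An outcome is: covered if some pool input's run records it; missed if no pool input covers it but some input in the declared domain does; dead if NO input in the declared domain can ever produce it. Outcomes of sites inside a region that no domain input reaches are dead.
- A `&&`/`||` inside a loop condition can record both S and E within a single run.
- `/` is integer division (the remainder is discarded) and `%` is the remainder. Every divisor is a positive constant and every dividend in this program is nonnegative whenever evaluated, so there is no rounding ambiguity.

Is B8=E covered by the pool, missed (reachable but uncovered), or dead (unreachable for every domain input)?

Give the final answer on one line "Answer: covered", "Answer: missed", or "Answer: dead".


no pool input records B8=E
but domain input (n=11, t=8) does record it -> reachable, so missed
Answer: missed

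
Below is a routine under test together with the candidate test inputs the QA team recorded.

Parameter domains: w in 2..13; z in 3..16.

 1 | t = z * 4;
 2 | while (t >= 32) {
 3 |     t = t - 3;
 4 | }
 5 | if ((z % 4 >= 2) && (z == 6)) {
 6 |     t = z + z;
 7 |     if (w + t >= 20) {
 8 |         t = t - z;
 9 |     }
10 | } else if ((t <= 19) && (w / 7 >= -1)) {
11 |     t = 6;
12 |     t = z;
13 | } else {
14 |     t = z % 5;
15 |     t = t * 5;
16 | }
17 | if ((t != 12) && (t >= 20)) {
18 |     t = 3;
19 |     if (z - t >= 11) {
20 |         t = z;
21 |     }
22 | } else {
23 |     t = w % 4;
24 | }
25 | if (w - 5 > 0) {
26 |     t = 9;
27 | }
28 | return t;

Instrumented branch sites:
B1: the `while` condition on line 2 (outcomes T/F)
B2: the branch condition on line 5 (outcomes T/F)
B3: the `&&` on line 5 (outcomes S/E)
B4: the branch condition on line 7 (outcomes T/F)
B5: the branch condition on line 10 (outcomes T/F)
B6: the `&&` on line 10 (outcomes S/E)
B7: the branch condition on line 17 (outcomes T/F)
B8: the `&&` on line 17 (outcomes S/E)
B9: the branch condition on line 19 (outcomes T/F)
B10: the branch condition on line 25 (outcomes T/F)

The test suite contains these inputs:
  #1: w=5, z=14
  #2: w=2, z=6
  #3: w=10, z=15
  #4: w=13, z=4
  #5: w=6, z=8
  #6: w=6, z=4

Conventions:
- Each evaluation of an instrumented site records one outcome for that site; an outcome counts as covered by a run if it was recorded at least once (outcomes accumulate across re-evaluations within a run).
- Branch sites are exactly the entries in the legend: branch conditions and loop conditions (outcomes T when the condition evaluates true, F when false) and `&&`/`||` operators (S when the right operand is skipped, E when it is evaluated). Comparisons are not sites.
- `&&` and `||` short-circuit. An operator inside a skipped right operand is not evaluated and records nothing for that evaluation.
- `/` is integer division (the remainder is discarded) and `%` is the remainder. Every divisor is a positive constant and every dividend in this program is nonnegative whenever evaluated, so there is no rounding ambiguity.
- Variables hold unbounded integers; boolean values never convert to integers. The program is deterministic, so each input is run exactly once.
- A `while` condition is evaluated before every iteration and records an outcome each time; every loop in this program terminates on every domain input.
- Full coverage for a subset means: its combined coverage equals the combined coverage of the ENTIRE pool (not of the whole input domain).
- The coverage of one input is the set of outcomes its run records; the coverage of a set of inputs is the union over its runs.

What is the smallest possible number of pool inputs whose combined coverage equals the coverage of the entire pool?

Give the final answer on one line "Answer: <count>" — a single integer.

input #1, w=5, z=14: events B1->T, B1->T, B1->T, B1->T, B1->T, B1->T, B1->T, B1->T, B1->T, B1->F, B3->E, B2->F, B6->S, B5->F, ...; outcomes B1=T, B1=F, B2=F, B3=E, B5=F, B6=S, B7=T, B8=E, B9=T, B10=F
input #2, w=2, z=6: events B1->F, B3->E, B2->T, B4->F, B8->S, B7->F, B10->F; outcomes B1=F, B2=T, B3=E, B4=F, B7=F, B8=S, B10=F
input #3, w=10, z=15: events B1->T, B1->T, B1->T, B1->T, B1->T, B1->T, B1->T, B1->T, B1->T, B1->T, B1->F, B3->E, B2->F, B6->S, ...; outcomes B1=T, B1=F, B2=F, B3=E, B5=F, B6=S, B7=F, B8=E, B10=T
input #4, w=13, z=4: events B1->F, B3->S, B2->F, B6->E, B5->T, B8->E, B7->F, B10->T; outcomes B1=F, B2=F, B3=S, B5=T, B6=E, B7=F, B8=E, B10=T
input #5, w=6, z=8: events B1->T, B1->F, B3->S, B2->F, B6->S, B5->F, B8->E, B7->F, B10->T; outcomes B1=T, B1=F, B2=F, B3=S, B5=F, B6=S, B7=F, B8=E, B10=T
input #6, w=6, z=4: events B1->F, B3->S, B2->F, B6->E, B5->T, B8->E, B7->F, B10->T; outcomes B1=F, B2=F, B3=S, B5=T, B6=E, B7=F, B8=E, B10=T
together the pool reaches 18 outcomes: B1=T, B1=F, B2=T, B2=F, B3=S, B3=E, B4=F, B5=T, B5=F, B6=S, B6=E, B7=T, B7=F, B8=S, B8=E, B9=T, B10=T, B10=F
no size-1 subset reaches all 18 outcomes (best union: 10/18)
no size-2 subset reaches all 18 outcomes (best union: 15/18)
inputs {1, 2, 4} (size 3) cover everything; no size-3 subset with a lexicographically smaller index list covers all 18

Answer: 3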